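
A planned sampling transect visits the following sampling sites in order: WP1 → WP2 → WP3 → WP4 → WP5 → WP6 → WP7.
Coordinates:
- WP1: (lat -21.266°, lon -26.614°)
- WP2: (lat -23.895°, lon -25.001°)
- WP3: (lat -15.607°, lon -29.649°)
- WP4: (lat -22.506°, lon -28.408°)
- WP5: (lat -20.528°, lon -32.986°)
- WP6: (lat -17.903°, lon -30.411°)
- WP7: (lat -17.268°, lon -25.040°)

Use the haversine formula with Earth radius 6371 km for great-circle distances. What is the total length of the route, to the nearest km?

3650 km

Leg distances:
WP1→WP2: 336.0 km  (cumulative 336.0 km)
WP2→WP3: 1041.8 km  (cumulative 1377.8 km)
WP3→WP4: 778.1 km  (cumulative 2155.9 km)
WP4→WP5: 522.1 km  (cumulative 2678.0 km)
WP5→WP6: 397.8 km  (cumulative 3075.8 km)
WP6→WP7: 573.7 km  (cumulative 3649.5 km)
Total route length ≈ 3650 km.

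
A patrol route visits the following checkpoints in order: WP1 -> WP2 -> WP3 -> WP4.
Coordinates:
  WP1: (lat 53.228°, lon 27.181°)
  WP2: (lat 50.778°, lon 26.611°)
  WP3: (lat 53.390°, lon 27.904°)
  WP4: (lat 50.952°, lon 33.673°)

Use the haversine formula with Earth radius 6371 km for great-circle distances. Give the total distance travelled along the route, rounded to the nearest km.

Leg distances:
WP1→WP2: 275.2 km  (cumulative 275.2 km)
WP2→WP3: 303.6 km  (cumulative 578.8 km)
WP3→WP4: 477.6 km  (cumulative 1056.3 km)
Total route length ≈ 1056 km.

1056 km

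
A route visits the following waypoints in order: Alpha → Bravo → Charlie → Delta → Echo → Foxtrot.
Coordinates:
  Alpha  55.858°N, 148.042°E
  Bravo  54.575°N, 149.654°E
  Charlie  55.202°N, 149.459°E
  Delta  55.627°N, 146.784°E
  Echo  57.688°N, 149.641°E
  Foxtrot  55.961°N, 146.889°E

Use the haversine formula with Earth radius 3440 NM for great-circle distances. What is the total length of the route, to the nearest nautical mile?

Leg distances:
Alpha→Bravo: 94.8 NM  (cumulative 94.8 NM)
Bravo→Charlie: 38.2 NM  (cumulative 133.0 NM)
Charlie→Delta: 94.7 NM  (cumulative 227.7 NM)
Delta→Echo: 155.5 NM  (cumulative 383.2 NM)
Echo→Foxtrot: 137.5 NM  (cumulative 520.8 NM)
Total route length ≈ 521 NM.

521 NM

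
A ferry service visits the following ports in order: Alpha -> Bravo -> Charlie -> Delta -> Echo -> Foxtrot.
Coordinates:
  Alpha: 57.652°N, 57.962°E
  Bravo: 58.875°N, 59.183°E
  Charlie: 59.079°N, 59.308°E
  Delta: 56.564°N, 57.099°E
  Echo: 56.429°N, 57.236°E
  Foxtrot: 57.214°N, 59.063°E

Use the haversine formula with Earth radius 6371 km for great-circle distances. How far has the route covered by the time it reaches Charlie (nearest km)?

177 km

Leg distances:
Alpha→Bravo: 153.6 km  (cumulative 153.6 km)
Bravo→Charlie: 23.8 km  (cumulative 177.4 km)
Cumulative distance at Charlie ≈ 177 km.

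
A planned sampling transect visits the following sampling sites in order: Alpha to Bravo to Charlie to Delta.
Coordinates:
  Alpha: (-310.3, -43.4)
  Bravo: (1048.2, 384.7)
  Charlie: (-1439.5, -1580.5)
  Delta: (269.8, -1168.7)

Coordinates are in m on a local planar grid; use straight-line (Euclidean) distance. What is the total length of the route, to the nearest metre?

6353 m

Leg distances:
Alpha→Bravo: 1424.4 m  (cumulative 1424.4 m)
Bravo→Charlie: 3170.3 m  (cumulative 4594.6 m)
Charlie→Delta: 1758.2 m  (cumulative 6352.8 m)
Total route length ≈ 6353 m.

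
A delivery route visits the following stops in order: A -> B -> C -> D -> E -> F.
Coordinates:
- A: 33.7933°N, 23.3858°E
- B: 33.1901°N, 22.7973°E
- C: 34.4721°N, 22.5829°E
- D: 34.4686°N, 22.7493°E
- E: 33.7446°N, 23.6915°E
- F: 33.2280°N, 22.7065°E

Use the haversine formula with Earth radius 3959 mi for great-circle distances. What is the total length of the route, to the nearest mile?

Leg distances:
A→B: 53.7 mi  (cumulative 53.7 mi)
B→C: 89.4 mi  (cumulative 143.2 mi)
C→D: 9.5 mi  (cumulative 152.6 mi)
D→E: 73.5 mi  (cumulative 226.2 mi)
E→F: 67.1 mi  (cumulative 293.2 mi)
Total route length ≈ 293 mi.

293 mi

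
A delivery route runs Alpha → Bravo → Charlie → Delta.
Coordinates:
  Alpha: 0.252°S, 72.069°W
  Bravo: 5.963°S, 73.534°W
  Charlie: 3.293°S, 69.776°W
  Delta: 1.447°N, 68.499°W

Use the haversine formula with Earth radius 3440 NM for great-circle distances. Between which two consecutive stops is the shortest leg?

Leg distances:
Alpha→Bravo: 353.9 NM
Bravo→Charlie: 276.2 NM
Charlie→Delta: 294.7 NM
The shortest leg is Bravo–Charlie at 276.2 NM.

Bravo–Charlie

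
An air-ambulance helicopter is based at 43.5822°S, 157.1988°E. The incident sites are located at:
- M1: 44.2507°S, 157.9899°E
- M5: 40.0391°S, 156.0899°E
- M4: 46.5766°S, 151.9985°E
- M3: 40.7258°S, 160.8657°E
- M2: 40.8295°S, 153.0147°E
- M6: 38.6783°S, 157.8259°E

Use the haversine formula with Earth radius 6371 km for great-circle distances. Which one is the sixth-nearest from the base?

Distances from the base (43.5822°S, 157.1988°E):
M1: 97.7 km
M5: 404.5 km
M3: 438.4 km
M2: 460.8 km
M4: 526.7 km
M6: 547.8 km
The sixth-nearest is M6 at 547.8 km.

M6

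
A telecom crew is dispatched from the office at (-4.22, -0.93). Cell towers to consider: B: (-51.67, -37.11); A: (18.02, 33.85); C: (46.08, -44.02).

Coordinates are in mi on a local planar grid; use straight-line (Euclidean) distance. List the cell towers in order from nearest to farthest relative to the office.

A, B, C

Computing each straight-line distance from (-4.22, -0.93):
A (18.02, 33.85): 41.3 mi
B (-51.67, -37.11): 59.7 mi
C (46.08, -44.02): 66.2 mi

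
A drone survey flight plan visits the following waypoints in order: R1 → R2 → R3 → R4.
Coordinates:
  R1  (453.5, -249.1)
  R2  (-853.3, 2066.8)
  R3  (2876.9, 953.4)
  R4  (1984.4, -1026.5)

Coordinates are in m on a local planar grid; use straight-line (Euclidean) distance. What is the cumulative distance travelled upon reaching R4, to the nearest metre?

Leg distances:
R1→R2: 2659.2 m  (cumulative 2659.2 m)
R2→R3: 3892.8 m  (cumulative 6552.0 m)
R3→R4: 2171.8 m  (cumulative 8723.7 m)
Cumulative distance at R4 ≈ 8724 m.

8724 m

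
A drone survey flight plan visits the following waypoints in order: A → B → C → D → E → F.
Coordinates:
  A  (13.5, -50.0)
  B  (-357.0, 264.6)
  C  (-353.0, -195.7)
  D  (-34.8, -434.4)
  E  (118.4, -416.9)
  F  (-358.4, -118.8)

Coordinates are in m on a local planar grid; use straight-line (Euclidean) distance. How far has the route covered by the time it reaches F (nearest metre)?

Leg distances:
A→B: 486.0 m  (cumulative 486.0 m)
B→C: 460.3 m  (cumulative 946.4 m)
C→D: 397.8 m  (cumulative 1344.1 m)
D→E: 154.2 m  (cumulative 1498.3 m)
E→F: 562.3 m  (cumulative 2060.7 m)
Cumulative distance at F ≈ 2061 m.

2061 m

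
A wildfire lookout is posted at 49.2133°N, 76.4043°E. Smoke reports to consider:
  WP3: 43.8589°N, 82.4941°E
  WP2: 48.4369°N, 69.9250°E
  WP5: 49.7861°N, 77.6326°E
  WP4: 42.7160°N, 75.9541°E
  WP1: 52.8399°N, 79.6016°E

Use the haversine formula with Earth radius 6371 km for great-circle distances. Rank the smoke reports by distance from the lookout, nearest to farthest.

Distances from the lookout:
WP5 49.7861°N, 77.6326°E: 109.2 km
WP1 52.8399°N, 79.6016°E: 461.0 km
WP2 48.4369°N, 69.9250°E: 482.0 km
WP4 42.7160°N, 75.9541°E: 723.3 km
WP3 43.8589°N, 82.4941°E: 755.4 km

WP5, WP1, WP2, WP4, WP3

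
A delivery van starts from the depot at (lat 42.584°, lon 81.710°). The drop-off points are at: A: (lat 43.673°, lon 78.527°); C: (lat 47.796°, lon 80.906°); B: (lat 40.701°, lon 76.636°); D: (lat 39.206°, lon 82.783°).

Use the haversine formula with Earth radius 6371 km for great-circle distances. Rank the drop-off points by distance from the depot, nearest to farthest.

A, D, B, C

Computing each great-circle distance from (lat 42.584°, lon 81.710°):
A (lat 43.673°, lon 78.527°): 285.3 km
D (lat 39.206°, lon 82.783°): 386.3 km
B (lat 40.701°, lon 76.636°): 470.6 km
C (lat 47.796°, lon 80.906°): 583.0 km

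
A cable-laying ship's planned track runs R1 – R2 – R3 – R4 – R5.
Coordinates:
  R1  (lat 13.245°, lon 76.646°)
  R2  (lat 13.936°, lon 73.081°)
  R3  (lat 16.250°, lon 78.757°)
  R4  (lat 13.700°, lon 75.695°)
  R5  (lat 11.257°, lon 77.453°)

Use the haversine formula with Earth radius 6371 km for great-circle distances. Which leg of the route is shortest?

Leg distances:
R1→R2: 392.9 km
R2→R3: 661.4 km
R3→R4: 434.2 km
R4→R5: 332.0 km
The shortest leg is R4–R5 at 332.0 km.

R4–R5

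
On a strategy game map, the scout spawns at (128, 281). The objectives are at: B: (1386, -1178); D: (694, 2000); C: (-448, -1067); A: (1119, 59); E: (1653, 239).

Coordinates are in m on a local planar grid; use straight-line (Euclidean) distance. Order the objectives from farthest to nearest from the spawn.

Distance from the spawn at (128, 281) to each:
B (1386, -1178): 1926.5 m
D (694, 2000): 1809.8 m
E (1653, 239): 1525.6 m
C (-448, -1067): 1465.9 m
A (1119, 59): 1015.6 m

B, D, E, C, A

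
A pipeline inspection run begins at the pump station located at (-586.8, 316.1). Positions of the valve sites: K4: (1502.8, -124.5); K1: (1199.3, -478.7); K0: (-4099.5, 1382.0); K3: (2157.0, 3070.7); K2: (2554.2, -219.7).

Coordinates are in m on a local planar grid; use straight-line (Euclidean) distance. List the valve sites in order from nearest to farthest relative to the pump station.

Distance from the pump station at (-586.8, 316.1) to each:
K1 (1199.3, -478.7): 1955.0 m
K4 (1502.8, -124.5): 2135.5 m
K2 (2554.2, -219.7): 3186.4 m
K0 (-4099.5, 1382.0): 3670.9 m
K3 (2157.0, 3070.7): 3888.0 m

K1, K4, K2, K0, K3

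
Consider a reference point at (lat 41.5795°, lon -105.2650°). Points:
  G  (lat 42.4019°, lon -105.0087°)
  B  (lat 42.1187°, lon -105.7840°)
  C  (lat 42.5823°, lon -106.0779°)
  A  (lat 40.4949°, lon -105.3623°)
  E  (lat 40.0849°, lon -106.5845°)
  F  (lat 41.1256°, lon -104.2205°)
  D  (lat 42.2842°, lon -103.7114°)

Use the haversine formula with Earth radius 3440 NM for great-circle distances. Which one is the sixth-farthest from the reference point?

Distances from the reference point ((lat 41.5795°, lon -105.2650°)):
E: 107.9 NM
D: 81.3 NM
C: 70.3 NM
A: 65.3 NM
F: 54.4 NM
G: 50.7 NM
B: 39.8 NM
The sixth-farthest is G at 50.7 NM.

G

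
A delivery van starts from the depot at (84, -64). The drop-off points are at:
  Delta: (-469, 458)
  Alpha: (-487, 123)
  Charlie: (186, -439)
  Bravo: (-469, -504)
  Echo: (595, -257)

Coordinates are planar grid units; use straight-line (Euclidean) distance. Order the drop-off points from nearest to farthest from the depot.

Distances from the depot:
Charlie (186, -439): 388.6
Echo (595, -257): 546.2
Alpha (-487, 123): 600.8
Bravo (-469, -504): 706.7
Delta (-469, 458): 760.5

Charlie, Echo, Alpha, Bravo, Delta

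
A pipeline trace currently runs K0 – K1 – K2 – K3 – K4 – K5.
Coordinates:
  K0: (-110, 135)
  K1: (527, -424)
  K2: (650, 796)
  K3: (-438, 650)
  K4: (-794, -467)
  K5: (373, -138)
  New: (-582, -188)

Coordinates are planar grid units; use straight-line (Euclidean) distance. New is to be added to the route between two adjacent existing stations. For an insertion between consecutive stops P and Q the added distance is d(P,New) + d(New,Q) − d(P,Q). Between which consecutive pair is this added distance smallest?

Added distance for inserting New between each consecutive pair:
K0–K1: 858.3
K1–K2: 1484.4
K2–K3: 1329.3
K3–K4: 28.3
K4–K5: 94.2
Smallest added distance is 28.3, inserting between K3 and K4.

between K3 and K4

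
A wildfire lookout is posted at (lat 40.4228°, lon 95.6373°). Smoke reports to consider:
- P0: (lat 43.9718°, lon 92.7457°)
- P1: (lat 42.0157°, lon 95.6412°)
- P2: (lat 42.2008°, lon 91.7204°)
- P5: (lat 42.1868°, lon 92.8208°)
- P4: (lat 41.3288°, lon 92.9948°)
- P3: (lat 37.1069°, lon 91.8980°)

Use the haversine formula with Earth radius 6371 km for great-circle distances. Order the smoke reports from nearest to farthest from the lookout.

Computing each great-circle distance from (lat 40.4228°, lon 95.6373°):
P1 (lat 42.0157°, lon 95.6412°): 177.1 km
P4 (lat 41.3288°, lon 92.9948°): 243.9 km
P5 (lat 42.1868°, lon 92.8208°): 306.3 km
P2 (lat 42.2008°, lon 91.7204°): 382.2 km
P0 (lat 43.9718°, lon 92.7457°): 460.9 km
P3 (lat 37.1069°, lon 91.8980°): 490.9 km

P1, P4, P5, P2, P0, P3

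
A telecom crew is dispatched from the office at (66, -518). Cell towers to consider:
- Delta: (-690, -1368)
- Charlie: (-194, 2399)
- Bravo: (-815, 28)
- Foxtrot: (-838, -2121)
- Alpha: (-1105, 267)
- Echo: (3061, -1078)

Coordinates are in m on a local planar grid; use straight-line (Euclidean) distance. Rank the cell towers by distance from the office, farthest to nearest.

Echo, Charlie, Foxtrot, Alpha, Delta, Bravo

Distance from the office at (66, -518) to each:
Echo (3061, -1078): 3046.9 m
Charlie (-194, 2399): 2928.6 m
Foxtrot (-838, -2121): 1840.3 m
Alpha (-1105, 267): 1409.8 m
Delta (-690, -1368): 1137.6 m
Bravo (-815, 28): 1036.5 m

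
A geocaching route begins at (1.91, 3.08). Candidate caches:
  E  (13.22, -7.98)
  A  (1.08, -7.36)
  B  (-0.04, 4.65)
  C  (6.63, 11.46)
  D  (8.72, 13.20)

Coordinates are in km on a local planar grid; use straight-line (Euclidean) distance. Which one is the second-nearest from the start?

Distances from the start ((1.91, 3.08)):
B: 2.5 km
C: 9.6 km
A: 10.5 km
D: 12.2 km
E: 15.8 km
The second-nearest is C at 9.6 km.

C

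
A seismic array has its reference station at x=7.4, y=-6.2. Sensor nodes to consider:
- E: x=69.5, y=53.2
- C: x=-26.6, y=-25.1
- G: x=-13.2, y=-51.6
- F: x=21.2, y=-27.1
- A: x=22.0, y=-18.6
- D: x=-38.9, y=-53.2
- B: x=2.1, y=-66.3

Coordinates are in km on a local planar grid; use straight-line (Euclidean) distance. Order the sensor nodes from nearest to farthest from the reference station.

A, F, C, G, B, D, E

Distances from the reference station:
A x=22.0, y=-18.6: 19.2 km
F x=21.2, y=-27.1: 25.0 km
C x=-26.6, y=-25.1: 38.9 km
G x=-13.2, y=-51.6: 49.9 km
B x=2.1, y=-66.3: 60.3 km
D x=-38.9, y=-53.2: 66.0 km
E x=69.5, y=53.2: 85.9 km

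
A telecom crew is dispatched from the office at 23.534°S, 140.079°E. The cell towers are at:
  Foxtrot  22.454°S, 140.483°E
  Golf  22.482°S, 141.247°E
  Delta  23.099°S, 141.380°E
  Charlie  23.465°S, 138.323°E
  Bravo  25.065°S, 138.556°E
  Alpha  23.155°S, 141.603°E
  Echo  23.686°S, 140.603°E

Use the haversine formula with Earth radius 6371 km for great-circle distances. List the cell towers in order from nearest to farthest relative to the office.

Echo, Foxtrot, Delta, Alpha, Golf, Charlie, Bravo

Computing each great-circle distance from 23.534°S, 140.079°E:
Echo 23.686°S, 140.603°E: 56.0 km
Foxtrot 22.454°S, 140.483°E: 127.0 km
Delta 23.099°S, 141.380°E: 141.4 km
Alpha 23.155°S, 141.603°E: 161.2 km
Golf 22.482°S, 141.247°E: 167.3 km
Charlie 23.465°S, 138.323°E: 179.2 km
Bravo 25.065°S, 138.556°E: 229.8 km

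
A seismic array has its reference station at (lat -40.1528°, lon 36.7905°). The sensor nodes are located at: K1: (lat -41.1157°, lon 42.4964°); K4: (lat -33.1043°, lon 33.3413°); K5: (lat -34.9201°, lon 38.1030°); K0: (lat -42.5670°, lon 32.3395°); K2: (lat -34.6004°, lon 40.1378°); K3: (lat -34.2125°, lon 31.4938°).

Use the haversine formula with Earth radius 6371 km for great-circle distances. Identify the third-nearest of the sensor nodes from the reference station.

K5

Distance to each, sorted:
K0: 458.2 km
K1: 493.1 km
K5: 593.2 km
K2: 684.4 km
K3: 809.9 km
K4: 841.8 km
The third-nearest is K5 at 593.2 km.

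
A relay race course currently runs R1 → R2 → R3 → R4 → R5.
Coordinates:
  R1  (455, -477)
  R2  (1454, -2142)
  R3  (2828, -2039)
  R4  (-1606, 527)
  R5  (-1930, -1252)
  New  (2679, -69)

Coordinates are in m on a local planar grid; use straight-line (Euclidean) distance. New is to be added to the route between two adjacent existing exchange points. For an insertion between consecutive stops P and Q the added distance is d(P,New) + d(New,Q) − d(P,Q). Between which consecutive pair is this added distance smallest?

between R3 and R4

Added distance for inserting New between each consecutive pair:
R1–R2: 2727.3 m
R2–R3: 3005.7 m
R3–R4: 1178.9 m
R4–R5: 7276.4 m
Smallest added distance is 1178.9 m, inserting between R3 and R4.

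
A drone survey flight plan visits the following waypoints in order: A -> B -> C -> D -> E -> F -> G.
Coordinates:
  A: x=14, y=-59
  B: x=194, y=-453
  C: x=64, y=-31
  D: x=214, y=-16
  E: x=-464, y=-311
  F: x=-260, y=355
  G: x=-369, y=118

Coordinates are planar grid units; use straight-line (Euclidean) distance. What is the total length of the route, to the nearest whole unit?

2722

Leg distances:
A→B: 433.2  (cumulative 433.2)
B→C: 441.6  (cumulative 874.7)
C→D: 150.7  (cumulative 1025.5)
D→E: 739.4  (cumulative 1764.9)
E→F: 696.5  (cumulative 2461.4)
F→G: 260.9  (cumulative 2722.3)
Total route length ≈ 2722.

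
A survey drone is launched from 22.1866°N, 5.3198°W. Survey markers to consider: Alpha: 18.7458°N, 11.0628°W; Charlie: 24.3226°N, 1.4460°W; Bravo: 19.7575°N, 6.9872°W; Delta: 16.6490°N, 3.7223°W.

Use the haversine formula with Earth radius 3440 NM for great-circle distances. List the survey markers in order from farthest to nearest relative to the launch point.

Distances from the launch point:
Alpha 18.7458°N, 11.0628°W: 383.4 NM
Delta 16.6490°N, 3.7223°W: 344.5 NM
Charlie 24.3226°N, 1.4460°W: 249.2 NM
Bravo 19.7575°N, 6.9872°W: 173.2 NM

Alpha, Delta, Charlie, Bravo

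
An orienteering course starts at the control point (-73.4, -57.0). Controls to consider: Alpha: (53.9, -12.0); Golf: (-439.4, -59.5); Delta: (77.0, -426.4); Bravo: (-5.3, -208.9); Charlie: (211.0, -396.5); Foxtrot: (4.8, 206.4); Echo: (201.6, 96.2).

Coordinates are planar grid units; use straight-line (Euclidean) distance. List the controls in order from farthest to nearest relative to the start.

Charlie, Delta, Golf, Echo, Foxtrot, Bravo, Alpha

Distances from the start:
Charlie (211.0, -396.5): 442.9
Delta (77.0, -426.4): 398.8
Golf (-439.4, -59.5): 366.0
Echo (201.6, 96.2): 314.8
Foxtrot (4.8, 206.4): 274.8
Bravo (-5.3, -208.9): 166.5
Alpha (53.9, -12.0): 135.0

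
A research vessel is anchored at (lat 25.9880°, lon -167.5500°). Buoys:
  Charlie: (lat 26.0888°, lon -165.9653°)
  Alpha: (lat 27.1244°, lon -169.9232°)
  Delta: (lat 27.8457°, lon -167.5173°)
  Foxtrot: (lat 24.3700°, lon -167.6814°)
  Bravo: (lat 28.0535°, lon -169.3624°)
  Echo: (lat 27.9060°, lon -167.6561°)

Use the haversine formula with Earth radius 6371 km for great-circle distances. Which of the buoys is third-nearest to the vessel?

Delta

Distance to each, sorted:
Charlie: 158.7 km
Foxtrot: 180.4 km
Delta: 206.6 km
Echo: 213.5 km
Alpha: 267.7 km
Bravo: 291.5 km
The third-nearest is Delta at 206.6 km.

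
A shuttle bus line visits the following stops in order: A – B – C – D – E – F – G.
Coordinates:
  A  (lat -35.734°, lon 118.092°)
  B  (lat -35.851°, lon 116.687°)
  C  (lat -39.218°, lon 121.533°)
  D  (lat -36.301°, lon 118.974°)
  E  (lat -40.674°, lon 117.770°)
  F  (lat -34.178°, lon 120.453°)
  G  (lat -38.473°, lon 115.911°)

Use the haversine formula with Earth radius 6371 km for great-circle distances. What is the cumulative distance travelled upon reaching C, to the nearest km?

Leg distances:
A→B: 127.4 km  (cumulative 127.4 km)
B→C: 568.0 km  (cumulative 695.3 km)
Cumulative distance at C ≈ 695 km.

695 km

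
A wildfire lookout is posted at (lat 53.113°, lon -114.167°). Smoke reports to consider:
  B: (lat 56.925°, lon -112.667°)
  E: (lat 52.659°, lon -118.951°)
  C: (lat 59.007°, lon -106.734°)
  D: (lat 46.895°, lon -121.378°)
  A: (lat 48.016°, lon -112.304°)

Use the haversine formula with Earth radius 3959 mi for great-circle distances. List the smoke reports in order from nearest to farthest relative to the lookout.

Distances from the lookout:
E (lat 52.659°, lon -118.951°): 201.9 mi
B (lat 56.925°, lon -112.667°): 270.0 mi
A (lat 48.016°, lon -112.304°): 361.5 mi
C (lat 59.007°, lon -106.734°): 497.5 mi
D (lat 46.895°, lon -121.378°): 535.3 mi

E, B, A, C, D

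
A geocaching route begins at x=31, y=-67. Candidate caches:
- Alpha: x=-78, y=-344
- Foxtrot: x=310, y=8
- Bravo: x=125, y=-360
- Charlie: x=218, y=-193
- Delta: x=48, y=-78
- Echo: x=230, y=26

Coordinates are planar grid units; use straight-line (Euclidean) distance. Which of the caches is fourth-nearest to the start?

Distances from the start (x=31, y=-67):
Delta: 20.2
Echo: 219.7
Charlie: 225.5
Foxtrot: 288.9
Alpha: 297.7
Bravo: 307.7
The fourth-nearest is Foxtrot at 288.9.

Foxtrot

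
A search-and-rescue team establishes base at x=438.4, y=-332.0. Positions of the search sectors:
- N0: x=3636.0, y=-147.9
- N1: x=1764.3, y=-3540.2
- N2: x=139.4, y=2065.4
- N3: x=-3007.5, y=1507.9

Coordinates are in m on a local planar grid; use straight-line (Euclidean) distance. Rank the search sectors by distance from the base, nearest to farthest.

N2, N0, N1, N3

Distance from the base at x=438.4, y=-332.0 to each:
N2 x=139.4, y=2065.4: 2416.0 m
N0 x=3636.0, y=-147.9: 3202.9 m
N1 x=1764.3, y=-3540.2: 3471.4 m
N3 x=-3007.5, y=1507.9: 3906.3 m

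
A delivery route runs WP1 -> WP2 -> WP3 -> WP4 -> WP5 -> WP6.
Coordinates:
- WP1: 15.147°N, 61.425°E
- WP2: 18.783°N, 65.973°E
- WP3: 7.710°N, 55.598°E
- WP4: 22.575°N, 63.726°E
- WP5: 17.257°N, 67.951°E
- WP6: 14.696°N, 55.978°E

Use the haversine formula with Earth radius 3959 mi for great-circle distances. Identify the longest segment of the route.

WP3–WP4

Leg distances:
WP1→WP2: 391.7 mi
WP2→WP3: 1034.7 mi
WP3→WP4: 1160.5 mi
WP4→WP5: 458.6 mi
WP5→WP6: 814.6 mi
The longest leg is WP3–WP4 at 1160.5 mi.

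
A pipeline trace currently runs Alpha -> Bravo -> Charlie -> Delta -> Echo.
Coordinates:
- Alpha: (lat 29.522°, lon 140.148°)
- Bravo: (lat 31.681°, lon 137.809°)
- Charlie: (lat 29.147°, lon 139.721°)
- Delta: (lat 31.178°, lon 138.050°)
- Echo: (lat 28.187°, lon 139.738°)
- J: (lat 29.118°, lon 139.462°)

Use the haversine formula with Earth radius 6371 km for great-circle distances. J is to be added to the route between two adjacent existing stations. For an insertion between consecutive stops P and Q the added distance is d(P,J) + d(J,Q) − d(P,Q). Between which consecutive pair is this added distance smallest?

Added distance for inserting J between each consecutive pair:
Alpha–Bravo: 78.1 km
Bravo–Charlie: 15.3 km
Charlie–Delta: 14.5 km
Delta–Echo: 2.8 km
Smallest added distance is 2.8 km, inserting between Delta and Echo.

between Delta and Echo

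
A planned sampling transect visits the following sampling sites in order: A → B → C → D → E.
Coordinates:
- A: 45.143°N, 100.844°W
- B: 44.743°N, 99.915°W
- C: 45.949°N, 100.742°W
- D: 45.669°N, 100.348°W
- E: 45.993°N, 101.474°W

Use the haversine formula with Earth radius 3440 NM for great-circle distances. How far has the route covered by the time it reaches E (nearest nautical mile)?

201 NM

Leg distances:
A→B: 46.2 NM  (cumulative 46.2 NM)
B→C: 80.4 NM  (cumulative 126.6 NM)
C→D: 23.5 NM  (cumulative 150.1 NM)
D→E: 51.0 NM  (cumulative 201.1 NM)
Cumulative distance at E ≈ 201 NM.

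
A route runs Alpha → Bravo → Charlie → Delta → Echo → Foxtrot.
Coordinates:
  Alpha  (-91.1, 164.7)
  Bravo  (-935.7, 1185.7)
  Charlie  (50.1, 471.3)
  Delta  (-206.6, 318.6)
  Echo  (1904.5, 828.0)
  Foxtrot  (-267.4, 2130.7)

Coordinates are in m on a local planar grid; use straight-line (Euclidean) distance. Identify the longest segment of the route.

Echo–Foxtrot

Leg distances:
Alpha→Bravo: 1325.1 m
Bravo→Charlie: 1217.4 m
Charlie→Delta: 298.7 m
Delta→Echo: 2171.7 m
Echo→Foxtrot: 2532.6 m
The longest leg is Echo–Foxtrot at 2532.6 m.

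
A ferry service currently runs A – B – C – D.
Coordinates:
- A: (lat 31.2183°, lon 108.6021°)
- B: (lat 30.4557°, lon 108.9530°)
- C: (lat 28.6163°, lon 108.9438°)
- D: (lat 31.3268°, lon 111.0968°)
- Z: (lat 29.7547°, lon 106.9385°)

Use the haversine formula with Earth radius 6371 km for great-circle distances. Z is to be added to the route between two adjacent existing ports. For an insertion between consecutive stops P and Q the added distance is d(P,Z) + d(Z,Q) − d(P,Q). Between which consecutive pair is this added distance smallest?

between B and C

Added distance for inserting Z between each consecutive pair:
A–B: 345.5 km
B–C: 236.5 km
C–D: 301.2 km
Smallest added distance is 236.5 km, inserting between B and C.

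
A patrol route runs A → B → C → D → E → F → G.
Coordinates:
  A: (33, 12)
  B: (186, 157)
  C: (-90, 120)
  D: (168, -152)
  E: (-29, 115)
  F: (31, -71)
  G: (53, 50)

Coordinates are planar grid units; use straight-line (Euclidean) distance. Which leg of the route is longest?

C–D

Leg distances:
A→B: 210.8
B→C: 278.5
C→D: 374.9
D→E: 331.8
E→F: 195.4
F→G: 123.0
The longest leg is C–D at 374.9.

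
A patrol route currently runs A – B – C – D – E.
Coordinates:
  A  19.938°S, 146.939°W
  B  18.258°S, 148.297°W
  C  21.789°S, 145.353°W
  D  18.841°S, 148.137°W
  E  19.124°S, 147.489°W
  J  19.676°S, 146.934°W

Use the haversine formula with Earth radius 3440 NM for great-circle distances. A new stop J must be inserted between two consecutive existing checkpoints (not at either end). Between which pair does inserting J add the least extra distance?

between B and C

Added distance for inserting J between each consecutive pair:
A–B: 3.9 NM
B–C: 0.6 NM
C–D: 3.1 NM
D–E: 89.8 NM
Smallest added distance is 0.6 NM, inserting between B and C.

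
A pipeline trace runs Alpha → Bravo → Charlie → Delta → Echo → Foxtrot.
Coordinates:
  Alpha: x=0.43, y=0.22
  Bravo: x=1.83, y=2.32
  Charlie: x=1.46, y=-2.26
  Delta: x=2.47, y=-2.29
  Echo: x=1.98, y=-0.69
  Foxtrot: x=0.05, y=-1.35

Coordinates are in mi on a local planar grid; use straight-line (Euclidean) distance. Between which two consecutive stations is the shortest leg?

Leg distances:
Alpha→Bravo: 2.5 mi
Bravo→Charlie: 4.6 mi
Charlie→Delta: 1.0 mi
Delta→Echo: 1.7 mi
Echo→Foxtrot: 2.0 mi
The shortest leg is Charlie–Delta at 1.0 mi.

Charlie–Delta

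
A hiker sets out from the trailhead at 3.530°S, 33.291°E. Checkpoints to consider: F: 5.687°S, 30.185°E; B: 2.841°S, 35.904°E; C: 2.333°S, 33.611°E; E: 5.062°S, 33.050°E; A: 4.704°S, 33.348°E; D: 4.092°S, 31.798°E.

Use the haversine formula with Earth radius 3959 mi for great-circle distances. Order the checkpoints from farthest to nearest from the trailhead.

Distance from the trailhead at 3.530°S, 33.291°E to each:
F 5.687°S, 30.185°E: 260.7 mi
B 2.841°S, 35.904°E: 186.5 mi
D 4.092°S, 31.798°E: 110.0 mi
E 5.062°S, 33.050°E: 107.2 mi
C 2.333°S, 33.611°E: 85.6 mi
A 4.704°S, 33.348°E: 81.2 mi

F, B, D, E, C, A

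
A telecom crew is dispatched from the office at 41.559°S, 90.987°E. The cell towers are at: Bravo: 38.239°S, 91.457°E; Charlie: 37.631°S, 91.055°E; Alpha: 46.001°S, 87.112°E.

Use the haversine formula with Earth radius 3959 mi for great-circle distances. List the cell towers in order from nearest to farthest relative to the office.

Bravo, Charlie, Alpha

Computing each great-circle distance from 41.559°S, 90.987°E:
Bravo 38.239°S, 91.457°E: 230.8 mi
Charlie 37.631°S, 91.055°E: 271.4 mi
Alpha 46.001°S, 87.112°E: 362.6 mi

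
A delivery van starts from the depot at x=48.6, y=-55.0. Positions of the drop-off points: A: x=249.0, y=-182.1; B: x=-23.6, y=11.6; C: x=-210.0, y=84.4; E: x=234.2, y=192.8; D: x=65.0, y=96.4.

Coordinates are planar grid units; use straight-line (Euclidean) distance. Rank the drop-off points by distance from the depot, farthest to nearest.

E, C, A, D, B

Distances from the depot:
E x=234.2, y=192.8: 309.6
C x=-210.0, y=84.4: 293.8
A x=249.0, y=-182.1: 237.3
D x=65.0, y=96.4: 152.3
B x=-23.6, y=11.6: 98.2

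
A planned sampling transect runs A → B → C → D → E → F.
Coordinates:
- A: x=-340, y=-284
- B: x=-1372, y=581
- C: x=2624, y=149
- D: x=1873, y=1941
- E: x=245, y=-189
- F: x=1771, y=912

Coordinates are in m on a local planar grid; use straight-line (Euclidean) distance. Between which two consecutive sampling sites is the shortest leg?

A–B

Leg distances:
A→B: 1346.6 m
B→C: 4019.3 m
C→D: 1943.0 m
D→E: 2680.9 m
E→F: 1881.7 m
The shortest leg is A–B at 1346.6 m.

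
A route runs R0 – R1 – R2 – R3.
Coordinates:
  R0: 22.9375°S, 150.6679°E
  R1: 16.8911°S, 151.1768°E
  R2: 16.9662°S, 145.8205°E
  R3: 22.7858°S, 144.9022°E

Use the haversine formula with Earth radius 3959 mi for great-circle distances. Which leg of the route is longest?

Leg distances:
R0→R1: 419.1 mi
R1→R2: 354.1 mi
R2→R3: 406.5 mi
The longest leg is R0–R1 at 419.1 mi.

R0–R1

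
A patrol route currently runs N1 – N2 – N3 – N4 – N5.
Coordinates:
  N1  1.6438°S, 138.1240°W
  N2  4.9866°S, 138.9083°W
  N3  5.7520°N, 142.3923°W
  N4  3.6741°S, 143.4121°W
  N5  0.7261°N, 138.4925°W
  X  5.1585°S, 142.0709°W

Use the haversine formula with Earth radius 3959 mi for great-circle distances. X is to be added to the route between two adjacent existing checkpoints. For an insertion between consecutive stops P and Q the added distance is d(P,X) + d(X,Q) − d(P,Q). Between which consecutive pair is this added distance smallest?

between N4 and N5

Added distance for inserting X between each consecutive pair:
N1–N2: 345.6 mi
N2–N3: 192.2 mi
N3–N4: 237.2 mi
N4–N5: 157.9 mi
Smallest added distance is 157.9 mi, inserting between N4 and N5.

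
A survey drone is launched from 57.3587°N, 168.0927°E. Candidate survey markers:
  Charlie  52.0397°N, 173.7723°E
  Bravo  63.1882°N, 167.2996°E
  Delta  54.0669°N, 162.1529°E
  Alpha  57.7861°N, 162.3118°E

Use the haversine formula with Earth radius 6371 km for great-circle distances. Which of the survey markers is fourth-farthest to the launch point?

Distances from the launch point (57.3587°N, 168.0927°E):
Charlie: 694.4 km
Bravo: 649.7 km
Delta: 521.6 km
Alpha: 347.8 km
The fourth-farthest is Alpha at 347.8 km.

Alpha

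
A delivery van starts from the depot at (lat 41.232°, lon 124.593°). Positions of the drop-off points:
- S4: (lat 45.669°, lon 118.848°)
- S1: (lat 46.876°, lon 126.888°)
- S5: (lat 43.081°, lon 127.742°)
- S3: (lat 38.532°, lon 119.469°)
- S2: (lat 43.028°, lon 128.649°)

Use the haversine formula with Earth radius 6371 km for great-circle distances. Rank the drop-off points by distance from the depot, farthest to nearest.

Distances from the depot:
S4 (lat 45.669°, lon 118.848°): 676.8 km
S1 (lat 46.876°, lon 126.888°): 653.8 km
S3 (lat 38.532°, lon 119.469°): 530.2 km
S2 (lat 43.028°, lon 128.649°): 389.5 km
S5 (lat 43.081°, lon 127.742°): 331.1 km

S4, S1, S3, S2, S5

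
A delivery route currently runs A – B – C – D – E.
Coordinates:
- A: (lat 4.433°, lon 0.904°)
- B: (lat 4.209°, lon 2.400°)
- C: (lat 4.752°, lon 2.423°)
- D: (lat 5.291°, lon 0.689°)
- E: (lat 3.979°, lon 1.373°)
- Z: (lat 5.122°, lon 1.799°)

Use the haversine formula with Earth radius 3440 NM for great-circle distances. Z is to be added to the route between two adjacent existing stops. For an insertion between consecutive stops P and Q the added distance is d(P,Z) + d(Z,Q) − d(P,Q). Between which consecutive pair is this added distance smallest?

Added distance for inserting Z between each consecutive pair:
A–B: 42.7 NM
B–C: 76.4 NM
C–D: 1.9 NM
D–E: 51.6 NM
Smallest added distance is 1.9 NM, inserting between C and D.

between C and D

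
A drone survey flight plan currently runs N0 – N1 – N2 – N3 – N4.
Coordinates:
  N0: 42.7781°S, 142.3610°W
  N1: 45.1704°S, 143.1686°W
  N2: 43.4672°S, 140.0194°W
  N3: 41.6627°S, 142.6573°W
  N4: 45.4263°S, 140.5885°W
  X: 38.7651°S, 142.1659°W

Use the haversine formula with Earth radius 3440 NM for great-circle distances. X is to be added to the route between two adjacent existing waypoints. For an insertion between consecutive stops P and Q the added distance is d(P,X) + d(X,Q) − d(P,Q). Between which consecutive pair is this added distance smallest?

Added distance for inserting X between each consecutive pair:
N0–N1: 480.4 NM
N1–N2: 516.1 NM
N2–N3: 314.7 NM
N3–N4: 338.2 NM
Smallest added distance is 314.7 NM, inserting between N2 and N3.

between N2 and N3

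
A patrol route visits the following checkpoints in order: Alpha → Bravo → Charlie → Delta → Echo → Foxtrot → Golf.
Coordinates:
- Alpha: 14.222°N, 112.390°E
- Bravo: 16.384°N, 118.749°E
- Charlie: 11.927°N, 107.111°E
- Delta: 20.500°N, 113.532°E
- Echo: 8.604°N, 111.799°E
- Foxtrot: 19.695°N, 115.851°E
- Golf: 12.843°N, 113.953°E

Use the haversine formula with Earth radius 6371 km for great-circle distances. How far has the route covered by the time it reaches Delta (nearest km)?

Leg distances:
Alpha→Bravo: 723.1 km  (cumulative 723.1 km)
Bravo→Charlie: 1348.6 km  (cumulative 2071.7 km)
Charlie→Delta: 1173.7 km  (cumulative 3245.4 km)
Cumulative distance at Delta ≈ 3245 km.

3245 km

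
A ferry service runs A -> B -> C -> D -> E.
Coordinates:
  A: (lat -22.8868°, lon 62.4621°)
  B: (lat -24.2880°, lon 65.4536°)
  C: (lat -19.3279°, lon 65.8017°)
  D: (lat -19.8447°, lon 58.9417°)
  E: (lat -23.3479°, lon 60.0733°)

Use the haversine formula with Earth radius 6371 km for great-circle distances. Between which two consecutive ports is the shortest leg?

Leg distances:
A→B: 342.3 km
B→C: 552.7 km
C→D: 720.9 km
D→E: 406.7 km
The shortest leg is A–B at 342.3 km.

A–B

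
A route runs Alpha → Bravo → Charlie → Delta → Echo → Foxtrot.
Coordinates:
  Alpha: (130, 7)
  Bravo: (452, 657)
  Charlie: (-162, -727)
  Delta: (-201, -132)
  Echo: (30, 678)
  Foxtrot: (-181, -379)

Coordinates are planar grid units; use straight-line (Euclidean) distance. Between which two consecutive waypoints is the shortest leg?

Charlie–Delta

Leg distances:
Alpha→Bravo: 725.4
Bravo→Charlie: 1514.1
Charlie→Delta: 596.3
Delta→Echo: 842.3
Echo→Foxtrot: 1077.9
The shortest leg is Charlie–Delta at 596.3.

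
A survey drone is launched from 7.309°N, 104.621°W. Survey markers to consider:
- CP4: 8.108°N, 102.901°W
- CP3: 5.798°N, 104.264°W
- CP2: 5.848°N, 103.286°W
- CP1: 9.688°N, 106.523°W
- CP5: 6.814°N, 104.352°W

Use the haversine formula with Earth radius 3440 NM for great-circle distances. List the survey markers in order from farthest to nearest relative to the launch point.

CP1, CP2, CP4, CP3, CP5

Distance from the launch point at 7.309°N, 104.621°W to each:
CP1 9.688°N, 106.523°W: 182.1 NM
CP2 5.848°N, 103.286°W: 118.5 NM
CP4 8.108°N, 102.901°W: 113.0 NM
CP3 5.798°N, 104.264°W: 93.2 NM
CP5 6.814°N, 104.352°W: 33.8 NM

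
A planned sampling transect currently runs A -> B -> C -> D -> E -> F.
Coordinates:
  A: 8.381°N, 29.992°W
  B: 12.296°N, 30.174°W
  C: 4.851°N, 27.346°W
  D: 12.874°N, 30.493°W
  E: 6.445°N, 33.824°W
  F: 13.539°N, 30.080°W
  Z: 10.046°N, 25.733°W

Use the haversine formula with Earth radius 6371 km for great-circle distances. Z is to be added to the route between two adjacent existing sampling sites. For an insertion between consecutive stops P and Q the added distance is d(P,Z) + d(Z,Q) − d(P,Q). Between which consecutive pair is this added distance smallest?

Added distance for inserting Z between each consecutive pair:
A–B: 612.2 km
B–C: 265.4 km
C–D: 254.3 km
D–E: 780.0 km
E–F: 699.3 km
Smallest added distance is 254.3 km, inserting between C and D.

between C and D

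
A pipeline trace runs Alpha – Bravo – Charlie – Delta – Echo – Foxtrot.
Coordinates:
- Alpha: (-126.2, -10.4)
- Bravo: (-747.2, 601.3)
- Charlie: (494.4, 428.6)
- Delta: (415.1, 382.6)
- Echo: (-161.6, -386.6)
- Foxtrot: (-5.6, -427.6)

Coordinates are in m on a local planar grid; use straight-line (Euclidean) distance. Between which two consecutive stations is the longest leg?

Leg distances:
Alpha→Bravo: 871.7 m
Bravo→Charlie: 1253.6 m
Charlie→Delta: 91.7 m
Delta→Echo: 961.4 m
Echo→Foxtrot: 161.3 m
The longest leg is Bravo–Charlie at 1253.6 m.

Bravo–Charlie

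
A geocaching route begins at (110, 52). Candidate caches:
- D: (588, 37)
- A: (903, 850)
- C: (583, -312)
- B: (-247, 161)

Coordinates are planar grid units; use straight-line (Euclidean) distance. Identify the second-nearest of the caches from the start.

D

Distances from the start ((110, 52)):
B: 373.3
D: 478.2
C: 596.8
A: 1125.0
The second-nearest is D at 478.2.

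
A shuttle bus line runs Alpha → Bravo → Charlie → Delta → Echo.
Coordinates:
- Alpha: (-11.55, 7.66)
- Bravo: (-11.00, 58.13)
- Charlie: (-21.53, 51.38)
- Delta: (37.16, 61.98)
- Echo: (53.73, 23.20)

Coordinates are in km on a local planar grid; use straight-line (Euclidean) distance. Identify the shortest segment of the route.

Bravo–Charlie

Leg distances:
Alpha→Bravo: 50.5 km
Bravo→Charlie: 12.5 km
Charlie→Delta: 59.6 km
Delta→Echo: 42.2 km
The shortest leg is Bravo–Charlie at 12.5 km.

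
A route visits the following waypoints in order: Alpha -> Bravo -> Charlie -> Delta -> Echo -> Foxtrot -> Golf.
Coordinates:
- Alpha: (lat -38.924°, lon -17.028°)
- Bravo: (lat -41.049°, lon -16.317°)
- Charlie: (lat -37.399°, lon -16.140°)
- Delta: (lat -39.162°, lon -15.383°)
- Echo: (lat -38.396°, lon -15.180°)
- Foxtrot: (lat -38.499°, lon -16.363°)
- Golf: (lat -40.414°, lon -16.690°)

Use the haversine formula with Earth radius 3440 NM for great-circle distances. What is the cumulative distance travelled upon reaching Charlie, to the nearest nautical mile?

Leg distances:
Alpha→Bravo: 131.7 NM  (cumulative 131.7 NM)
Bravo→Charlie: 219.3 NM  (cumulative 351.0 NM)
Cumulative distance at Charlie ≈ 351 NM.

351 NM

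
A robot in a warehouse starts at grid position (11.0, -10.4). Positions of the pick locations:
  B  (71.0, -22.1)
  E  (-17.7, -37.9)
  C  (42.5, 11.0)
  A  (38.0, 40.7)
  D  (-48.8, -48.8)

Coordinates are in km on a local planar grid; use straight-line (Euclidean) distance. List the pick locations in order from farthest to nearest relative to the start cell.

D, B, A, E, C

Distance from the start cell at (11.0, -10.4) to each:
D (-48.8, -48.8): 71.1 km
B (71.0, -22.1): 61.1 km
A (38.0, 40.7): 57.8 km
E (-17.7, -37.9): 39.7 km
C (42.5, 11.0): 38.1 km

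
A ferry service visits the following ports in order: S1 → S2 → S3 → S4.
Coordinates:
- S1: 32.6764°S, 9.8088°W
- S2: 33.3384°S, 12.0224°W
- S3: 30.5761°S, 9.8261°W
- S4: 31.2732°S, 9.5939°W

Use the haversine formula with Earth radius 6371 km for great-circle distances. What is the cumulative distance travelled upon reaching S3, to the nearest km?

Leg distances:
S1→S2: 219.1 km  (cumulative 219.1 km)
S2→S3: 370.5 km  (cumulative 589.6 km)
Cumulative distance at S3 ≈ 590 km.

590 km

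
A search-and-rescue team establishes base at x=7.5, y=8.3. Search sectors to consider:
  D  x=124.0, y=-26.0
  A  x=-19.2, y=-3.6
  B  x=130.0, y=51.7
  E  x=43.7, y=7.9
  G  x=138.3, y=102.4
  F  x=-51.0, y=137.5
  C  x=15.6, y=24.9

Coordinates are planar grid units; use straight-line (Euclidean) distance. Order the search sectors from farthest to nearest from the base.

G, F, B, D, E, A, C

Distances from the base:
G x=138.3, y=102.4: 161.1
F x=-51.0, y=137.5: 141.8
B x=130.0, y=51.7: 130.0
D x=124.0, y=-26.0: 121.4
E x=43.7, y=7.9: 36.2
A x=-19.2, y=-3.6: 29.2
C x=15.6, y=24.9: 18.5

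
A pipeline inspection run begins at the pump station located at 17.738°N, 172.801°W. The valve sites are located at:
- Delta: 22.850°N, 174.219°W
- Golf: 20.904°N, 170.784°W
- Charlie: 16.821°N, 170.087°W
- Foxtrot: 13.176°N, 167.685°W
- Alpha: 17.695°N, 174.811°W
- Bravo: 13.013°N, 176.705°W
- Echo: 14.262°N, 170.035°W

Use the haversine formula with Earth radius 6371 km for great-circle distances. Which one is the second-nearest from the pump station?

Charlie

Distances from the pump station (17.738°N, 172.801°W):
Alpha: 213.0 km
Charlie: 305.7 km
Golf: 410.7 km
Echo: 486.6 km
Delta: 587.3 km
Bravo: 671.6 km
Foxtrot: 746.8 km
The second-nearest is Charlie at 305.7 km.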